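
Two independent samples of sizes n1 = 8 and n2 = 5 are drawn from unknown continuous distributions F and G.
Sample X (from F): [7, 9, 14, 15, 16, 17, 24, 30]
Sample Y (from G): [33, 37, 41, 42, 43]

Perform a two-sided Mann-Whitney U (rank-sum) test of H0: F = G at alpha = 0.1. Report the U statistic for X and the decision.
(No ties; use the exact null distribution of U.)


Step 1: Combine and sort all 13 observations; assign midranks.
sorted (value, group): (7,X), (9,X), (14,X), (15,X), (16,X), (17,X), (24,X), (30,X), (33,Y), (37,Y), (41,Y), (42,Y), (43,Y)
ranks: 7->1, 9->2, 14->3, 15->4, 16->5, 17->6, 24->7, 30->8, 33->9, 37->10, 41->11, 42->12, 43->13
Step 2: Rank sum for X: R1 = 1 + 2 + 3 + 4 + 5 + 6 + 7 + 8 = 36.
Step 3: U_X = R1 - n1(n1+1)/2 = 36 - 8*9/2 = 36 - 36 = 0.
       U_Y = n1*n2 - U_X = 40 - 0 = 40.
Step 4: No ties, so the exact null distribution of U (based on enumerating the C(13,8) = 1287 equally likely rank assignments) gives the two-sided p-value.
Step 5: p-value = 0.001554; compare to alpha = 0.1. reject H0.

U_X = 0, p = 0.001554, reject H0 at alpha = 0.1.


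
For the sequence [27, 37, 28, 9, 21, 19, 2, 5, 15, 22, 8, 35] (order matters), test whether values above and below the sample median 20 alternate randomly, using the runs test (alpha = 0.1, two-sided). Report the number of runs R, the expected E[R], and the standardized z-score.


Step 1: Compute median = 20; label A = above, B = below.
Labels in order: AAABABBBBABA  (n_A = 6, n_B = 6)
Step 2: Count runs R = 7.
Step 3: Under H0 (random ordering), E[R] = 2*n_A*n_B/(n_A+n_B) + 1 = 2*6*6/12 + 1 = 7.0000.
        Var[R] = 2*n_A*n_B*(2*n_A*n_B - n_A - n_B) / ((n_A+n_B)^2 * (n_A+n_B-1)) = 4320/1584 = 2.7273.
        SD[R] = 1.6514.
Step 4: R = E[R], so z = 0 with no continuity correction.
Step 5: Two-sided p-value via normal approximation = 2*(1 - Phi(|z|)) = 1.000000.
Step 6: alpha = 0.1. fail to reject H0.

R = 7, z = 0.0000, p = 1.000000, fail to reject H0.


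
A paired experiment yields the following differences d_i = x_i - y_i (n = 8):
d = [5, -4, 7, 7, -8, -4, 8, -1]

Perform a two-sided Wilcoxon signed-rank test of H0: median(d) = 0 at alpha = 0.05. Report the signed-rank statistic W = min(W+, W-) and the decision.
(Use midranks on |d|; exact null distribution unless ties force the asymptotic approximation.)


Step 1: Drop any zero differences (none here) and take |d_i|.
|d| = [5, 4, 7, 7, 8, 4, 8, 1]
Step 2: Midrank |d_i| (ties get averaged ranks).
ranks: |5|->4, |4|->2.5, |7|->5.5, |7|->5.5, |8|->7.5, |4|->2.5, |8|->7.5, |1|->1
Step 3: Attach original signs; sum ranks with positive sign and with negative sign.
W+ = 4 + 5.5 + 5.5 + 7.5 = 22.5
W- = 2.5 + 7.5 + 2.5 + 1 = 13.5
(Check: W+ + W- = 36 should equal n(n+1)/2 = 36.)
Step 4: Test statistic W = min(W+, W-) = 13.5.
Step 5: Ties in |d|, so use the tie-corrected normal approximation.
        E[W] = n(n+1)/4 = 8*9/4 = 18.
        Tie groups: |d|=4 (t=2), |d|=7 (t=2), |d|=8 (t=2); sum(t^3 - t) = 18.
        Var[W] = n(n+1)(2n+1)/24 - sum(t^3-t)/48 = 1224/24 - 18/48 = 50.625.
        z = (W - E[W]) / sqrt(Var[W]) = (13.5 - 18) / 7.1151 = -0.6325.
        Two-sided p = 2*Phi(z) = 0.527089.
Step 6: alpha = 0.05. fail to reject H0.

W+ = 22.5, W- = 13.5, W = min = 13.5, p = 0.527089, fail to reject H0.


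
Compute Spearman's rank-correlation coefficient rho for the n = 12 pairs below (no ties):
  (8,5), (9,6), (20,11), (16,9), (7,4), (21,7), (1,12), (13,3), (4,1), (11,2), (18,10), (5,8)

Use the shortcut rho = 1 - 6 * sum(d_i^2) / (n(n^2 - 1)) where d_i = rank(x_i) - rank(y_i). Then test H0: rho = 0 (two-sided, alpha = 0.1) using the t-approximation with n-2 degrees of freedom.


Step 1: Rank x and y separately (midranks; no ties here).
rank(x): 8->5, 9->6, 20->11, 16->9, 7->4, 21->12, 1->1, 13->8, 4->2, 11->7, 18->10, 5->3
rank(y): 5->5, 6->6, 11->11, 9->9, 4->4, 7->7, 12->12, 3->3, 1->1, 2->2, 10->10, 8->8
Step 2: d_i = R_x(i) - R_y(i); compute d_i^2.
  (5-5)^2=0, (6-6)^2=0, (11-11)^2=0, (9-9)^2=0, (4-4)^2=0, (12-7)^2=25, (1-12)^2=121, (8-3)^2=25, (2-1)^2=1, (7-2)^2=25, (10-10)^2=0, (3-8)^2=25
sum(d^2) = 222.
Step 3: rho = 1 - 6*222 / (12*(12^2 - 1)) = 1 - 1332/1716 = 0.223776.
Step 4: Under H0, t = rho * sqrt((n-2)/(1-rho^2)) = 0.7261 ~ t(10).
Step 5: Two-sided p-value from the t-distribution with 10 df = 0.484452.
Step 6: alpha = 0.1. fail to reject H0.

rho = 0.2238, p = 0.484452, fail to reject H0 at alpha = 0.1.


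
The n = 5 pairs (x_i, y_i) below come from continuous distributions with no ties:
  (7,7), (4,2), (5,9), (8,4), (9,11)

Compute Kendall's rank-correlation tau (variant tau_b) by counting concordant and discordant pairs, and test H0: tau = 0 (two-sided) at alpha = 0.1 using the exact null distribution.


Step 1: Enumerate the 10 unordered pairs (i,j) with i<j and classify each by sign(x_j-x_i) * sign(y_j-y_i).
  (1,2):dx=-3,dy=-5->C; (1,3):dx=-2,dy=+2->D; (1,4):dx=+1,dy=-3->D; (1,5):dx=+2,dy=+4->C
  (2,3):dx=+1,dy=+7->C; (2,4):dx=+4,dy=+2->C; (2,5):dx=+5,dy=+9->C; (3,4):dx=+3,dy=-5->D
  (3,5):dx=+4,dy=+2->C; (4,5):dx=+1,dy=+7->C
Step 2: C = 7, D = 3, total pairs = 10.
Step 3: tau = (C - D)/(n(n-1)/2) = (7 - 3)/10 = 0.400000.
Step 4: Exact two-sided p-value (enumerate n! = 120 permutations of y under H0): p = 0.483333.
Step 5: alpha = 0.1. fail to reject H0.

tau_b = 0.4000 (C=7, D=3), p = 0.483333, fail to reject H0.


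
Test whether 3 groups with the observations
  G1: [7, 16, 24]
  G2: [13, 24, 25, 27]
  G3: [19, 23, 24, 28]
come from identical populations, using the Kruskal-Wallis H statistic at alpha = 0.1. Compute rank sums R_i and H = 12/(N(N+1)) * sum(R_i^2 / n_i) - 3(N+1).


Step 1: Combine all N = 11 observations and assign midranks.
sorted (value, group, rank): (7,G1,1), (13,G2,2), (16,G1,3), (19,G3,4), (23,G3,5), (24,G1,7), (24,G2,7), (24,G3,7), (25,G2,9), (27,G2,10), (28,G3,11)
Step 2: Sum ranks within each group.
R_1 = 11 (n_1 = 3)
R_2 = 28 (n_2 = 4)
R_3 = 27 (n_3 = 4)
Step 3: H = 12/(N(N+1)) * sum(R_i^2/n_i) - 3(N+1)
     = 12/(11*12) * (11^2/3 + 28^2/4 + 27^2/4) - 3*12
     = 0.090909 * 418.583 - 36
     = 2.053030.
Step 4: Ties present; correction factor C = 1 - 24/(11^3 - 11) = 0.981818. Corrected H = 2.053030 / 0.981818 = 2.091049.
Step 5: Under H0, H ~ chi^2(2); p-value = 0.351507.
Step 6: alpha = 0.1. fail to reject H0.

H = 2.0910, df = 2, p = 0.351507, fail to reject H0.


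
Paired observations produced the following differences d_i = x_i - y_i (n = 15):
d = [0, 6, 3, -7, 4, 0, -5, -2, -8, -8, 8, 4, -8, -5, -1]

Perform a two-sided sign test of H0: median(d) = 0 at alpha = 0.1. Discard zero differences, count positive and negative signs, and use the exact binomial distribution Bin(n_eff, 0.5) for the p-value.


Step 1: Discard zero differences. Original n = 15; n_eff = number of nonzero differences = 13.
Nonzero differences (with sign): +6, +3, -7, +4, -5, -2, -8, -8, +8, +4, -8, -5, -1
Step 2: Count signs: positive = 5, negative = 8.
Step 3: Under H0: P(positive) = 0.5, so the number of positives S ~ Bin(13, 0.5).
Step 4: Two-sided exact p-value = sum of Bin(13,0.5) probabilities at or below the observed probability = 0.581055.
Step 5: alpha = 0.1. fail to reject H0.

n_eff = 13, pos = 5, neg = 8, p = 0.581055, fail to reject H0.


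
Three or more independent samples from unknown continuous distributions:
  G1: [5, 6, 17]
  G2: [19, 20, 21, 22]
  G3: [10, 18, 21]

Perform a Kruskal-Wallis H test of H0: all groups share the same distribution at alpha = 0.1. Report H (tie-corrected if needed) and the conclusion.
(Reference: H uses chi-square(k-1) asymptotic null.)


Step 1: Combine all N = 10 observations and assign midranks.
sorted (value, group, rank): (5,G1,1), (6,G1,2), (10,G3,3), (17,G1,4), (18,G3,5), (19,G2,6), (20,G2,7), (21,G2,8.5), (21,G3,8.5), (22,G2,10)
Step 2: Sum ranks within each group.
R_1 = 7 (n_1 = 3)
R_2 = 31.5 (n_2 = 4)
R_3 = 16.5 (n_3 = 3)
Step 3: H = 12/(N(N+1)) * sum(R_i^2/n_i) - 3(N+1)
     = 12/(10*11) * (7^2/3 + 31.5^2/4 + 16.5^2/3) - 3*11
     = 0.109091 * 355.146 - 33
     = 5.743182.
Step 4: Ties present; correction factor C = 1 - 6/(10^3 - 10) = 0.993939. Corrected H = 5.743182 / 0.993939 = 5.778201.
Step 5: Under H0, H ~ chi^2(2); p-value = 0.055626.
Step 6: alpha = 0.1. reject H0.

H = 5.7782, df = 2, p = 0.055626, reject H0.


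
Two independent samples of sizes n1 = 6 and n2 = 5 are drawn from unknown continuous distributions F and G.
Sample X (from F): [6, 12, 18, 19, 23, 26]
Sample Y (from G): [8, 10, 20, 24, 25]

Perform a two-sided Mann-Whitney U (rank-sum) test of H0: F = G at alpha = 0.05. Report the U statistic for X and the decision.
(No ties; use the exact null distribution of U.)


Step 1: Combine and sort all 11 observations; assign midranks.
sorted (value, group): (6,X), (8,Y), (10,Y), (12,X), (18,X), (19,X), (20,Y), (23,X), (24,Y), (25,Y), (26,X)
ranks: 6->1, 8->2, 10->3, 12->4, 18->5, 19->6, 20->7, 23->8, 24->9, 25->10, 26->11
Step 2: Rank sum for X: R1 = 1 + 4 + 5 + 6 + 8 + 11 = 35.
Step 3: U_X = R1 - n1(n1+1)/2 = 35 - 6*7/2 = 35 - 21 = 14.
       U_Y = n1*n2 - U_X = 30 - 14 = 16.
Step 4: No ties, so the exact null distribution of U (based on enumerating the C(11,6) = 462 equally likely rank assignments) gives the two-sided p-value.
Step 5: p-value = 0.930736; compare to alpha = 0.05. fail to reject H0.

U_X = 14, p = 0.930736, fail to reject H0 at alpha = 0.05.


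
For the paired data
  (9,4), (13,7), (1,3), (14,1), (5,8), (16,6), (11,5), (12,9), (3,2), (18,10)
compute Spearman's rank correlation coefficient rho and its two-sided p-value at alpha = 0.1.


Step 1: Rank x and y separately (midranks; no ties here).
rank(x): 9->4, 13->7, 1->1, 14->8, 5->3, 16->9, 11->5, 12->6, 3->2, 18->10
rank(y): 4->4, 7->7, 3->3, 1->1, 8->8, 6->6, 5->5, 9->9, 2->2, 10->10
Step 2: d_i = R_x(i) - R_y(i); compute d_i^2.
  (4-4)^2=0, (7-7)^2=0, (1-3)^2=4, (8-1)^2=49, (3-8)^2=25, (9-6)^2=9, (5-5)^2=0, (6-9)^2=9, (2-2)^2=0, (10-10)^2=0
sum(d^2) = 96.
Step 3: rho = 1 - 6*96 / (10*(10^2 - 1)) = 1 - 576/990 = 0.418182.
Step 4: Under H0, t = rho * sqrt((n-2)/(1-rho^2)) = 1.3021 ~ t(8).
Step 5: Two-sided p-value from the t-distribution with 8 df = 0.229113.
Step 6: alpha = 0.1. fail to reject H0.

rho = 0.4182, p = 0.229113, fail to reject H0 at alpha = 0.1.


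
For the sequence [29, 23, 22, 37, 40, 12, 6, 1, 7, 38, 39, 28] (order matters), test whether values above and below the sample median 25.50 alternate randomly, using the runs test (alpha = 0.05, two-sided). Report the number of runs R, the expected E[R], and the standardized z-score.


Step 1: Compute median = 25.50; label A = above, B = below.
Labels in order: ABBAABBBBAAA  (n_A = 6, n_B = 6)
Step 2: Count runs R = 5.
Step 3: Under H0 (random ordering), E[R] = 2*n_A*n_B/(n_A+n_B) + 1 = 2*6*6/12 + 1 = 7.0000.
        Var[R] = 2*n_A*n_B*(2*n_A*n_B - n_A - n_B) / ((n_A+n_B)^2 * (n_A+n_B-1)) = 4320/1584 = 2.7273.
        SD[R] = 1.6514.
Step 4: Continuity-corrected z = (R + 0.5 - E[R]) / SD[R] = (5 + 0.5 - 7.0000) / 1.6514 = -0.9083.
Step 5: Two-sided p-value via normal approximation = 2*(1 - Phi(|z|)) = 0.363722.
Step 6: alpha = 0.05. fail to reject H0.

R = 5, z = -0.9083, p = 0.363722, fail to reject H0.


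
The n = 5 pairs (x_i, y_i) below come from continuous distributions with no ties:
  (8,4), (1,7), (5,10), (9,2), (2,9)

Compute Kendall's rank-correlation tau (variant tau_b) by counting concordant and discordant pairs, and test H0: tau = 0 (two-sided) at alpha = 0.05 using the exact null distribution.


Step 1: Enumerate the 10 unordered pairs (i,j) with i<j and classify each by sign(x_j-x_i) * sign(y_j-y_i).
  (1,2):dx=-7,dy=+3->D; (1,3):dx=-3,dy=+6->D; (1,4):dx=+1,dy=-2->D; (1,5):dx=-6,dy=+5->D
  (2,3):dx=+4,dy=+3->C; (2,4):dx=+8,dy=-5->D; (2,5):dx=+1,dy=+2->C; (3,4):dx=+4,dy=-8->D
  (3,5):dx=-3,dy=-1->C; (4,5):dx=-7,dy=+7->D
Step 2: C = 3, D = 7, total pairs = 10.
Step 3: tau = (C - D)/(n(n-1)/2) = (3 - 7)/10 = -0.400000.
Step 4: Exact two-sided p-value (enumerate n! = 120 permutations of y under H0): p = 0.483333.
Step 5: alpha = 0.05. fail to reject H0.

tau_b = -0.4000 (C=3, D=7), p = 0.483333, fail to reject H0.


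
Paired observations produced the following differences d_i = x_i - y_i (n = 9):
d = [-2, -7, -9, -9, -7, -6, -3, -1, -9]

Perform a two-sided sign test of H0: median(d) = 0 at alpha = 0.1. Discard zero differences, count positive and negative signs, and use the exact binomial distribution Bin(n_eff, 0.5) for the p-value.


Step 1: Discard zero differences. Original n = 9; n_eff = number of nonzero differences = 9.
Nonzero differences (with sign): -2, -7, -9, -9, -7, -6, -3, -1, -9
Step 2: Count signs: positive = 0, negative = 9.
Step 3: Under H0: P(positive) = 0.5, so the number of positives S ~ Bin(9, 0.5).
Step 4: Two-sided exact p-value = sum of Bin(9,0.5) probabilities at or below the observed probability = 0.003906.
Step 5: alpha = 0.1. reject H0.

n_eff = 9, pos = 0, neg = 9, p = 0.003906, reject H0.


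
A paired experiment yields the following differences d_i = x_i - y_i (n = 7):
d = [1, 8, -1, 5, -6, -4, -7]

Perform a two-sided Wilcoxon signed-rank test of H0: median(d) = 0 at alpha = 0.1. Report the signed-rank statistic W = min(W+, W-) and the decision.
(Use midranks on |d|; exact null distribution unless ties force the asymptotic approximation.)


Step 1: Drop any zero differences (none here) and take |d_i|.
|d| = [1, 8, 1, 5, 6, 4, 7]
Step 2: Midrank |d_i| (ties get averaged ranks).
ranks: |1|->1.5, |8|->7, |1|->1.5, |5|->4, |6|->5, |4|->3, |7|->6
Step 3: Attach original signs; sum ranks with positive sign and with negative sign.
W+ = 1.5 + 7 + 4 = 12.5
W- = 1.5 + 5 + 3 + 6 = 15.5
(Check: W+ + W- = 28 should equal n(n+1)/2 = 28.)
Step 4: Test statistic W = min(W+, W-) = 12.5.
Step 5: Ties in |d|, so use the tie-corrected normal approximation.
        E[W] = n(n+1)/4 = 7*8/4 = 14.
        Tie groups: |d|=1 (t=2); sum(t^3 - t) = 6.
        Var[W] = n(n+1)(2n+1)/24 - sum(t^3-t)/48 = 840/24 - 6/48 = 34.875.
        z = (W - E[W]) / sqrt(Var[W]) = (12.5 - 14) / 5.9055 = -0.2540.
        Two-sided p = 2*Phi(z) = 0.799495.
Step 6: alpha = 0.1. fail to reject H0.

W+ = 12.5, W- = 15.5, W = min = 12.5, p = 0.799495, fail to reject H0.


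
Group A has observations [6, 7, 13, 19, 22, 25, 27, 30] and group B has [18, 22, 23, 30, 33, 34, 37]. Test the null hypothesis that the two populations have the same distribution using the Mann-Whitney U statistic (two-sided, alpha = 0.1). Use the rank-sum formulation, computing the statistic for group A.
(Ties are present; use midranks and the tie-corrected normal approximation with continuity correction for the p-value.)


Step 1: Combine and sort all 15 observations; assign midranks.
sorted (value, group): (6,X), (7,X), (13,X), (18,Y), (19,X), (22,X), (22,Y), (23,Y), (25,X), (27,X), (30,X), (30,Y), (33,Y), (34,Y), (37,Y)
ranks: 6->1, 7->2, 13->3, 18->4, 19->5, 22->6.5, 22->6.5, 23->8, 25->9, 27->10, 30->11.5, 30->11.5, 33->13, 34->14, 37->15
Step 2: Rank sum for X: R1 = 1 + 2 + 3 + 5 + 6.5 + 9 + 10 + 11.5 = 48.
Step 3: U_X = R1 - n1(n1+1)/2 = 48 - 8*9/2 = 48 - 36 = 12.
       U_Y = n1*n2 - U_X = 56 - 12 = 44.
Step 4: Ties are present, so use the tie-corrected normal approximation (with continuity correction) for the p-value.
Step 5: p-value = 0.072337; compare to alpha = 0.1. reject H0.

U_X = 12, p = 0.072337, reject H0 at alpha = 0.1.


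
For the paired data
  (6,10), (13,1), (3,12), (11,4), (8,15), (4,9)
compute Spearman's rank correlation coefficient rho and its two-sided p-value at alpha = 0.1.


Step 1: Rank x and y separately (midranks; no ties here).
rank(x): 6->3, 13->6, 3->1, 11->5, 8->4, 4->2
rank(y): 10->4, 1->1, 12->5, 4->2, 15->6, 9->3
Step 2: d_i = R_x(i) - R_y(i); compute d_i^2.
  (3-4)^2=1, (6-1)^2=25, (1-5)^2=16, (5-2)^2=9, (4-6)^2=4, (2-3)^2=1
sum(d^2) = 56.
Step 3: rho = 1 - 6*56 / (6*(6^2 - 1)) = 1 - 336/210 = -0.600000.
Step 4: Under H0, t = rho * sqrt((n-2)/(1-rho^2)) = -1.5000 ~ t(4).
Step 5: Two-sided p-value from the t-distribution with 4 df = 0.208000.
Step 6: alpha = 0.1. fail to reject H0.

rho = -0.6000, p = 0.208000, fail to reject H0 at alpha = 0.1.


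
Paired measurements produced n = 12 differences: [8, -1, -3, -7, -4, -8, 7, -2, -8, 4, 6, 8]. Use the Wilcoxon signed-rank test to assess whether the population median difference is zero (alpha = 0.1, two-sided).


Step 1: Drop any zero differences (none here) and take |d_i|.
|d| = [8, 1, 3, 7, 4, 8, 7, 2, 8, 4, 6, 8]
Step 2: Midrank |d_i| (ties get averaged ranks).
ranks: |8|->10.5, |1|->1, |3|->3, |7|->7.5, |4|->4.5, |8|->10.5, |7|->7.5, |2|->2, |8|->10.5, |4|->4.5, |6|->6, |8|->10.5
Step 3: Attach original signs; sum ranks with positive sign and with negative sign.
W+ = 10.5 + 7.5 + 4.5 + 6 + 10.5 = 39
W- = 1 + 3 + 7.5 + 4.5 + 10.5 + 2 + 10.5 = 39
(Check: W+ + W- = 78 should equal n(n+1)/2 = 78.)
Step 4: Test statistic W = min(W+, W-) = 39.
Step 5: Ties in |d|, so use the tie-corrected normal approximation.
        E[W] = n(n+1)/4 = 12*13/4 = 39.
        Tie groups: |d|=4 (t=2), |d|=7 (t=2), |d|=8 (t=4); sum(t^3 - t) = 72.
        Var[W] = n(n+1)(2n+1)/24 - sum(t^3-t)/48 = 3900/24 - 72/48 = 161.
        z = (W - E[W]) / sqrt(Var[W]) = (39 - 39) / 12.6886 = 0.0000.
        Two-sided p = 2*Phi(z) = 1.000000.
Step 6: alpha = 0.1. fail to reject H0.

W+ = 39, W- = 39, W = min = 39, p = 1.000000, fail to reject H0.


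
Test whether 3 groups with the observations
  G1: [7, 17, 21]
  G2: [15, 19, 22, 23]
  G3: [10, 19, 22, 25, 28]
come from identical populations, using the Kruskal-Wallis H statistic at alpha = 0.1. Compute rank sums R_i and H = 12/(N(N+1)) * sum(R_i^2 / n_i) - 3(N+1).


Step 1: Combine all N = 12 observations and assign midranks.
sorted (value, group, rank): (7,G1,1), (10,G3,2), (15,G2,3), (17,G1,4), (19,G2,5.5), (19,G3,5.5), (21,G1,7), (22,G2,8.5), (22,G3,8.5), (23,G2,10), (25,G3,11), (28,G3,12)
Step 2: Sum ranks within each group.
R_1 = 12 (n_1 = 3)
R_2 = 27 (n_2 = 4)
R_3 = 39 (n_3 = 5)
Step 3: H = 12/(N(N+1)) * sum(R_i^2/n_i) - 3(N+1)
     = 12/(12*13) * (12^2/3 + 27^2/4 + 39^2/5) - 3*13
     = 0.076923 * 534.45 - 39
     = 2.111538.
Step 4: Ties present; correction factor C = 1 - 12/(12^3 - 12) = 0.993007. Corrected H = 2.111538 / 0.993007 = 2.126408.
Step 5: Under H0, H ~ chi^2(2); p-value = 0.345347.
Step 6: alpha = 0.1. fail to reject H0.

H = 2.1264, df = 2, p = 0.345347, fail to reject H0.


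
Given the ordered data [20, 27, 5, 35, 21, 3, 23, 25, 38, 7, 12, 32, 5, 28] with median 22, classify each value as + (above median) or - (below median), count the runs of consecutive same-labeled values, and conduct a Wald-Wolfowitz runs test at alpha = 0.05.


Step 1: Compute median = 22; label A = above, B = below.
Labels in order: BABABBAAABBABA  (n_A = 7, n_B = 7)
Step 2: Count runs R = 10.
Step 3: Under H0 (random ordering), E[R] = 2*n_A*n_B/(n_A+n_B) + 1 = 2*7*7/14 + 1 = 8.0000.
        Var[R] = 2*n_A*n_B*(2*n_A*n_B - n_A - n_B) / ((n_A+n_B)^2 * (n_A+n_B-1)) = 8232/2548 = 3.2308.
        SD[R] = 1.7974.
Step 4: Continuity-corrected z = (R - 0.5 - E[R]) / SD[R] = (10 - 0.5 - 8.0000) / 1.7974 = 0.8345.
Step 5: Two-sided p-value via normal approximation = 2*(1 - Phi(|z|)) = 0.403986.
Step 6: alpha = 0.05. fail to reject H0.

R = 10, z = 0.8345, p = 0.403986, fail to reject H0.


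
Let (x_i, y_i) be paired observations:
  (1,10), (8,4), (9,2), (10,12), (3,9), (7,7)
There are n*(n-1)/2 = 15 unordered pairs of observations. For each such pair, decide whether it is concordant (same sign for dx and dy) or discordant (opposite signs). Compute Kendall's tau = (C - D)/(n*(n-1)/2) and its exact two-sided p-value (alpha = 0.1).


Step 1: Enumerate the 15 unordered pairs (i,j) with i<j and classify each by sign(x_j-x_i) * sign(y_j-y_i).
  (1,2):dx=+7,dy=-6->D; (1,3):dx=+8,dy=-8->D; (1,4):dx=+9,dy=+2->C; (1,5):dx=+2,dy=-1->D
  (1,6):dx=+6,dy=-3->D; (2,3):dx=+1,dy=-2->D; (2,4):dx=+2,dy=+8->C; (2,5):dx=-5,dy=+5->D
  (2,6):dx=-1,dy=+3->D; (3,4):dx=+1,dy=+10->C; (3,5):dx=-6,dy=+7->D; (3,6):dx=-2,dy=+5->D
  (4,5):dx=-7,dy=-3->C; (4,6):dx=-3,dy=-5->C; (5,6):dx=+4,dy=-2->D
Step 2: C = 5, D = 10, total pairs = 15.
Step 3: tau = (C - D)/(n(n-1)/2) = (5 - 10)/15 = -0.333333.
Step 4: Exact two-sided p-value (enumerate n! = 720 permutations of y under H0): p = 0.469444.
Step 5: alpha = 0.1. fail to reject H0.

tau_b = -0.3333 (C=5, D=10), p = 0.469444, fail to reject H0.


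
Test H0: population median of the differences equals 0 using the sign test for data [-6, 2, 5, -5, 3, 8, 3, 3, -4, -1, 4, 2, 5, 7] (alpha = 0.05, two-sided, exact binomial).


Step 1: Discard zero differences. Original n = 14; n_eff = number of nonzero differences = 14.
Nonzero differences (with sign): -6, +2, +5, -5, +3, +8, +3, +3, -4, -1, +4, +2, +5, +7
Step 2: Count signs: positive = 10, negative = 4.
Step 3: Under H0: P(positive) = 0.5, so the number of positives S ~ Bin(14, 0.5).
Step 4: Two-sided exact p-value = sum of Bin(14,0.5) probabilities at or below the observed probability = 0.179565.
Step 5: alpha = 0.05. fail to reject H0.

n_eff = 14, pos = 10, neg = 4, p = 0.179565, fail to reject H0.


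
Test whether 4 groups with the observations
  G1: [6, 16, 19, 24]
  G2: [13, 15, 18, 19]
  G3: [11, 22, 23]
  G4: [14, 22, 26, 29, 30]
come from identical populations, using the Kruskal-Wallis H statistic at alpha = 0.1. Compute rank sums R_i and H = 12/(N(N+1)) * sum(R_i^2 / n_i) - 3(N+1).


Step 1: Combine all N = 16 observations and assign midranks.
sorted (value, group, rank): (6,G1,1), (11,G3,2), (13,G2,3), (14,G4,4), (15,G2,5), (16,G1,6), (18,G2,7), (19,G1,8.5), (19,G2,8.5), (22,G3,10.5), (22,G4,10.5), (23,G3,12), (24,G1,13), (26,G4,14), (29,G4,15), (30,G4,16)
Step 2: Sum ranks within each group.
R_1 = 28.5 (n_1 = 4)
R_2 = 23.5 (n_2 = 4)
R_3 = 24.5 (n_3 = 3)
R_4 = 59.5 (n_4 = 5)
Step 3: H = 12/(N(N+1)) * sum(R_i^2/n_i) - 3(N+1)
     = 12/(16*17) * (28.5^2/4 + 23.5^2/4 + 24.5^2/3 + 59.5^2/5) - 3*17
     = 0.044118 * 1249.26 - 51
     = 4.114338.
Step 4: Ties present; correction factor C = 1 - 12/(16^3 - 16) = 0.997059. Corrected H = 4.114338 / 0.997059 = 4.126475.
Step 5: Under H0, H ~ chi^2(3); p-value = 0.248127.
Step 6: alpha = 0.1. fail to reject H0.

H = 4.1265, df = 3, p = 0.248127, fail to reject H0.


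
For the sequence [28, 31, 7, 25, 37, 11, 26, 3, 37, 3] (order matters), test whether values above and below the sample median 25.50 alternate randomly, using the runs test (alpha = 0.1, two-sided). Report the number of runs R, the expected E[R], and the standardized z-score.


Step 1: Compute median = 25.50; label A = above, B = below.
Labels in order: AABBABABAB  (n_A = 5, n_B = 5)
Step 2: Count runs R = 8.
Step 3: Under H0 (random ordering), E[R] = 2*n_A*n_B/(n_A+n_B) + 1 = 2*5*5/10 + 1 = 6.0000.
        Var[R] = 2*n_A*n_B*(2*n_A*n_B - n_A - n_B) / ((n_A+n_B)^2 * (n_A+n_B-1)) = 2000/900 = 2.2222.
        SD[R] = 1.4907.
Step 4: Continuity-corrected z = (R - 0.5 - E[R]) / SD[R] = (8 - 0.5 - 6.0000) / 1.4907 = 1.0062.
Step 5: Two-sided p-value via normal approximation = 2*(1 - Phi(|z|)) = 0.314305.
Step 6: alpha = 0.1. fail to reject H0.

R = 8, z = 1.0062, p = 0.314305, fail to reject H0.


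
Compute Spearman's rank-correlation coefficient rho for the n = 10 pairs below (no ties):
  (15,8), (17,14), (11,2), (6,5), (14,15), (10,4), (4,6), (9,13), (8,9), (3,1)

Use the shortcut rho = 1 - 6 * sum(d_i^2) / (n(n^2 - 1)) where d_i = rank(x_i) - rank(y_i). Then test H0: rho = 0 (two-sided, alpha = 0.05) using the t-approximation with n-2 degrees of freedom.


Step 1: Rank x and y separately (midranks; no ties here).
rank(x): 15->9, 17->10, 11->7, 6->3, 14->8, 10->6, 4->2, 9->5, 8->4, 3->1
rank(y): 8->6, 14->9, 2->2, 5->4, 15->10, 4->3, 6->5, 13->8, 9->7, 1->1
Step 2: d_i = R_x(i) - R_y(i); compute d_i^2.
  (9-6)^2=9, (10-9)^2=1, (7-2)^2=25, (3-4)^2=1, (8-10)^2=4, (6-3)^2=9, (2-5)^2=9, (5-8)^2=9, (4-7)^2=9, (1-1)^2=0
sum(d^2) = 76.
Step 3: rho = 1 - 6*76 / (10*(10^2 - 1)) = 1 - 456/990 = 0.539394.
Step 4: Under H0, t = rho * sqrt((n-2)/(1-rho^2)) = 1.8118 ~ t(8).
Step 5: Two-sided p-value from the t-distribution with 8 df = 0.107593.
Step 6: alpha = 0.05. fail to reject H0.

rho = 0.5394, p = 0.107593, fail to reject H0 at alpha = 0.05.


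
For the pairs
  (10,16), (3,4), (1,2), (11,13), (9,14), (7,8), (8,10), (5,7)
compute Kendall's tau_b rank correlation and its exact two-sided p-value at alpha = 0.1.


Step 1: Enumerate the 28 unordered pairs (i,j) with i<j and classify each by sign(x_j-x_i) * sign(y_j-y_i).
  (1,2):dx=-7,dy=-12->C; (1,3):dx=-9,dy=-14->C; (1,4):dx=+1,dy=-3->D; (1,5):dx=-1,dy=-2->C
  (1,6):dx=-3,dy=-8->C; (1,7):dx=-2,dy=-6->C; (1,8):dx=-5,dy=-9->C; (2,3):dx=-2,dy=-2->C
  (2,4):dx=+8,dy=+9->C; (2,5):dx=+6,dy=+10->C; (2,6):dx=+4,dy=+4->C; (2,7):dx=+5,dy=+6->C
  (2,8):dx=+2,dy=+3->C; (3,4):dx=+10,dy=+11->C; (3,5):dx=+8,dy=+12->C; (3,6):dx=+6,dy=+6->C
  (3,7):dx=+7,dy=+8->C; (3,8):dx=+4,dy=+5->C; (4,5):dx=-2,dy=+1->D; (4,6):dx=-4,dy=-5->C
  (4,7):dx=-3,dy=-3->C; (4,8):dx=-6,dy=-6->C; (5,6):dx=-2,dy=-6->C; (5,7):dx=-1,dy=-4->C
  (5,8):dx=-4,dy=-7->C; (6,7):dx=+1,dy=+2->C; (6,8):dx=-2,dy=-1->C; (7,8):dx=-3,dy=-3->C
Step 2: C = 26, D = 2, total pairs = 28.
Step 3: tau = (C - D)/(n(n-1)/2) = (26 - 2)/28 = 0.857143.
Step 4: Exact two-sided p-value (enumerate n! = 40320 permutations of y under H0): p = 0.001736.
Step 5: alpha = 0.1. reject H0.

tau_b = 0.8571 (C=26, D=2), p = 0.001736, reject H0.


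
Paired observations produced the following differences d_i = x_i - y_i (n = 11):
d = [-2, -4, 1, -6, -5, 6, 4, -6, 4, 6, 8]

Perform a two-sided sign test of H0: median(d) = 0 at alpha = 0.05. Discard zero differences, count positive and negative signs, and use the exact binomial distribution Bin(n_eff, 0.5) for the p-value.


Step 1: Discard zero differences. Original n = 11; n_eff = number of nonzero differences = 11.
Nonzero differences (with sign): -2, -4, +1, -6, -5, +6, +4, -6, +4, +6, +8
Step 2: Count signs: positive = 6, negative = 5.
Step 3: Under H0: P(positive) = 0.5, so the number of positives S ~ Bin(11, 0.5).
Step 4: Two-sided exact p-value = sum of Bin(11,0.5) probabilities at or below the observed probability = 1.000000.
Step 5: alpha = 0.05. fail to reject H0.

n_eff = 11, pos = 6, neg = 5, p = 1.000000, fail to reject H0.


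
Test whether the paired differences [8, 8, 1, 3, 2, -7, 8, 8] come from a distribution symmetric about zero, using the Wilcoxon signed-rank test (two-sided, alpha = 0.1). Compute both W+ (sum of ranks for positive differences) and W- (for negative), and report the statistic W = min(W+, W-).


Step 1: Drop any zero differences (none here) and take |d_i|.
|d| = [8, 8, 1, 3, 2, 7, 8, 8]
Step 2: Midrank |d_i| (ties get averaged ranks).
ranks: |8|->6.5, |8|->6.5, |1|->1, |3|->3, |2|->2, |7|->4, |8|->6.5, |8|->6.5
Step 3: Attach original signs; sum ranks with positive sign and with negative sign.
W+ = 6.5 + 6.5 + 1 + 3 + 2 + 6.5 + 6.5 = 32
W- = 4 = 4
(Check: W+ + W- = 36 should equal n(n+1)/2 = 36.)
Step 4: Test statistic W = min(W+, W-) = 4.
Step 5: Ties in |d|, so use the tie-corrected normal approximation.
        E[W] = n(n+1)/4 = 8*9/4 = 18.
        Tie groups: |d|=8 (t=4); sum(t^3 - t) = 60.
        Var[W] = n(n+1)(2n+1)/24 - sum(t^3-t)/48 = 1224/24 - 60/48 = 49.75.
        z = (W - E[W]) / sqrt(Var[W]) = (4 - 18) / 7.0534 = -1.9849.
        Two-sided p = 2*Phi(z) = 0.047159.
Step 6: alpha = 0.1. reject H0.

W+ = 32, W- = 4, W = min = 4, p = 0.047159, reject H0.


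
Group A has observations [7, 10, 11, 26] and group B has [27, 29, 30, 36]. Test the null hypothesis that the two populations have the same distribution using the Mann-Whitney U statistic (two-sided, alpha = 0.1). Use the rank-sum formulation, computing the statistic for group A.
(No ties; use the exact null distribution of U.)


Step 1: Combine and sort all 8 observations; assign midranks.
sorted (value, group): (7,X), (10,X), (11,X), (26,X), (27,Y), (29,Y), (30,Y), (36,Y)
ranks: 7->1, 10->2, 11->3, 26->4, 27->5, 29->6, 30->7, 36->8
Step 2: Rank sum for X: R1 = 1 + 2 + 3 + 4 = 10.
Step 3: U_X = R1 - n1(n1+1)/2 = 10 - 4*5/2 = 10 - 10 = 0.
       U_Y = n1*n2 - U_X = 16 - 0 = 16.
Step 4: No ties, so the exact null distribution of U (based on enumerating the C(8,4) = 70 equally likely rank assignments) gives the two-sided p-value.
Step 5: p-value = 0.028571; compare to alpha = 0.1. reject H0.

U_X = 0, p = 0.028571, reject H0 at alpha = 0.1.


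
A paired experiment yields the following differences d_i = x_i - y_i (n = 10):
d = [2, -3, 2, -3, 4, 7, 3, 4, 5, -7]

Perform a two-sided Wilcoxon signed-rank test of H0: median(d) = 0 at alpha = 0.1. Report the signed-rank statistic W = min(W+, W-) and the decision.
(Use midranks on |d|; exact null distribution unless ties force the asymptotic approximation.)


Step 1: Drop any zero differences (none here) and take |d_i|.
|d| = [2, 3, 2, 3, 4, 7, 3, 4, 5, 7]
Step 2: Midrank |d_i| (ties get averaged ranks).
ranks: |2|->1.5, |3|->4, |2|->1.5, |3|->4, |4|->6.5, |7|->9.5, |3|->4, |4|->6.5, |5|->8, |7|->9.5
Step 3: Attach original signs; sum ranks with positive sign and with negative sign.
W+ = 1.5 + 1.5 + 6.5 + 9.5 + 4 + 6.5 + 8 = 37.5
W- = 4 + 4 + 9.5 = 17.5
(Check: W+ + W- = 55 should equal n(n+1)/2 = 55.)
Step 4: Test statistic W = min(W+, W-) = 17.5.
Step 5: Ties in |d|, so use the tie-corrected normal approximation.
        E[W] = n(n+1)/4 = 10*11/4 = 27.5.
        Tie groups: |d|=2 (t=2), |d|=3 (t=3), |d|=4 (t=2), |d|=7 (t=2); sum(t^3 - t) = 42.
        Var[W] = n(n+1)(2n+1)/24 - sum(t^3-t)/48 = 2310/24 - 42/48 = 95.375.
        z = (W - E[W]) / sqrt(Var[W]) = (17.5 - 27.5) / 9.7660 = -1.0240.
        Two-sided p = 2*Phi(z) = 0.305854.
Step 6: alpha = 0.1. fail to reject H0.

W+ = 37.5, W- = 17.5, W = min = 17.5, p = 0.305854, fail to reject H0.


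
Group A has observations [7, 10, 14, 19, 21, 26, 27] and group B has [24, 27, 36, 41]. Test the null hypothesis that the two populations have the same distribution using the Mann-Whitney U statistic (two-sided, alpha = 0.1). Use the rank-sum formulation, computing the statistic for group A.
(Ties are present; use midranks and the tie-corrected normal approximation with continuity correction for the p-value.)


Step 1: Combine and sort all 11 observations; assign midranks.
sorted (value, group): (7,X), (10,X), (14,X), (19,X), (21,X), (24,Y), (26,X), (27,X), (27,Y), (36,Y), (41,Y)
ranks: 7->1, 10->2, 14->3, 19->4, 21->5, 24->6, 26->7, 27->8.5, 27->8.5, 36->10, 41->11
Step 2: Rank sum for X: R1 = 1 + 2 + 3 + 4 + 5 + 7 + 8.5 = 30.5.
Step 3: U_X = R1 - n1(n1+1)/2 = 30.5 - 7*8/2 = 30.5 - 28 = 2.5.
       U_Y = n1*n2 - U_X = 28 - 2.5 = 25.5.
Step 4: Ties are present, so use the tie-corrected normal approximation (with continuity correction) for the p-value.
Step 5: p-value = 0.037202; compare to alpha = 0.1. reject H0.

U_X = 2.5, p = 0.037202, reject H0 at alpha = 0.1.


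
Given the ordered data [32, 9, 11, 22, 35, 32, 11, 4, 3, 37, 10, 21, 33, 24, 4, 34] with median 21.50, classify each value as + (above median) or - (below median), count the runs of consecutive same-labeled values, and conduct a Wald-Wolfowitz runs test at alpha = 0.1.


Step 1: Compute median = 21.50; label A = above, B = below.
Labels in order: ABBAAABBBABBAABA  (n_A = 8, n_B = 8)
Step 2: Count runs R = 9.
Step 3: Under H0 (random ordering), E[R] = 2*n_A*n_B/(n_A+n_B) + 1 = 2*8*8/16 + 1 = 9.0000.
        Var[R] = 2*n_A*n_B*(2*n_A*n_B - n_A - n_B) / ((n_A+n_B)^2 * (n_A+n_B-1)) = 14336/3840 = 3.7333.
        SD[R] = 1.9322.
Step 4: R = E[R], so z = 0 with no continuity correction.
Step 5: Two-sided p-value via normal approximation = 2*(1 - Phi(|z|)) = 1.000000.
Step 6: alpha = 0.1. fail to reject H0.

R = 9, z = 0.0000, p = 1.000000, fail to reject H0.


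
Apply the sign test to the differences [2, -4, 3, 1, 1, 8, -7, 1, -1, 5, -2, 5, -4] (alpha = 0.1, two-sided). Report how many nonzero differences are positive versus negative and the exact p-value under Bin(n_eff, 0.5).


Step 1: Discard zero differences. Original n = 13; n_eff = number of nonzero differences = 13.
Nonzero differences (with sign): +2, -4, +3, +1, +1, +8, -7, +1, -1, +5, -2, +5, -4
Step 2: Count signs: positive = 8, negative = 5.
Step 3: Under H0: P(positive) = 0.5, so the number of positives S ~ Bin(13, 0.5).
Step 4: Two-sided exact p-value = sum of Bin(13,0.5) probabilities at or below the observed probability = 0.581055.
Step 5: alpha = 0.1. fail to reject H0.

n_eff = 13, pos = 8, neg = 5, p = 0.581055, fail to reject H0.


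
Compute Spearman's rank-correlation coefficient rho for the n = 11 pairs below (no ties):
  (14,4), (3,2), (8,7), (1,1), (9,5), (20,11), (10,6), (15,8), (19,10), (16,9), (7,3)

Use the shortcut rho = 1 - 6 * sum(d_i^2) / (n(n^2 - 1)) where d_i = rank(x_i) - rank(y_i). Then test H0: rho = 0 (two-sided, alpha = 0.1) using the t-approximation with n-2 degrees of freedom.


Step 1: Rank x and y separately (midranks; no ties here).
rank(x): 14->7, 3->2, 8->4, 1->1, 9->5, 20->11, 10->6, 15->8, 19->10, 16->9, 7->3
rank(y): 4->4, 2->2, 7->7, 1->1, 5->5, 11->11, 6->6, 8->8, 10->10, 9->9, 3->3
Step 2: d_i = R_x(i) - R_y(i); compute d_i^2.
  (7-4)^2=9, (2-2)^2=0, (4-7)^2=9, (1-1)^2=0, (5-5)^2=0, (11-11)^2=0, (6-6)^2=0, (8-8)^2=0, (10-10)^2=0, (9-9)^2=0, (3-3)^2=0
sum(d^2) = 18.
Step 3: rho = 1 - 6*18 / (11*(11^2 - 1)) = 1 - 108/1320 = 0.918182.
Step 4: Under H0, t = rho * sqrt((n-2)/(1-rho^2)) = 6.9531 ~ t(9).
Step 5: Two-sided p-value from the t-distribution with 9 df = 0.000067.
Step 6: alpha = 0.1. reject H0.

rho = 0.9182, p = 0.000067, reject H0 at alpha = 0.1.


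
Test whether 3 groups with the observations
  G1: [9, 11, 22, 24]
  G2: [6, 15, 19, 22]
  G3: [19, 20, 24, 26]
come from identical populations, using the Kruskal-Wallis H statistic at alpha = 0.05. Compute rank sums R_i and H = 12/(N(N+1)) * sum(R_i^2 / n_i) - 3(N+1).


Step 1: Combine all N = 12 observations and assign midranks.
sorted (value, group, rank): (6,G2,1), (9,G1,2), (11,G1,3), (15,G2,4), (19,G2,5.5), (19,G3,5.5), (20,G3,7), (22,G1,8.5), (22,G2,8.5), (24,G1,10.5), (24,G3,10.5), (26,G3,12)
Step 2: Sum ranks within each group.
R_1 = 24 (n_1 = 4)
R_2 = 19 (n_2 = 4)
R_3 = 35 (n_3 = 4)
Step 3: H = 12/(N(N+1)) * sum(R_i^2/n_i) - 3(N+1)
     = 12/(12*13) * (24^2/4 + 19^2/4 + 35^2/4) - 3*13
     = 0.076923 * 540.5 - 39
     = 2.576923.
Step 4: Ties present; correction factor C = 1 - 18/(12^3 - 12) = 0.989510. Corrected H = 2.576923 / 0.989510 = 2.604240.
Step 5: Under H0, H ~ chi^2(2); p-value = 0.271955.
Step 6: alpha = 0.05. fail to reject H0.

H = 2.6042, df = 2, p = 0.271955, fail to reject H0.


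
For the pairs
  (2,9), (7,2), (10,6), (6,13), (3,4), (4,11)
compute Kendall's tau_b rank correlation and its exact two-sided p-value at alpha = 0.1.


Step 1: Enumerate the 15 unordered pairs (i,j) with i<j and classify each by sign(x_j-x_i) * sign(y_j-y_i).
  (1,2):dx=+5,dy=-7->D; (1,3):dx=+8,dy=-3->D; (1,4):dx=+4,dy=+4->C; (1,5):dx=+1,dy=-5->D
  (1,6):dx=+2,dy=+2->C; (2,3):dx=+3,dy=+4->C; (2,4):dx=-1,dy=+11->D; (2,5):dx=-4,dy=+2->D
  (2,6):dx=-3,dy=+9->D; (3,4):dx=-4,dy=+7->D; (3,5):dx=-7,dy=-2->C; (3,6):dx=-6,dy=+5->D
  (4,5):dx=-3,dy=-9->C; (4,6):dx=-2,dy=-2->C; (5,6):dx=+1,dy=+7->C
Step 2: C = 7, D = 8, total pairs = 15.
Step 3: tau = (C - D)/(n(n-1)/2) = (7 - 8)/15 = -0.066667.
Step 4: Exact two-sided p-value (enumerate n! = 720 permutations of y under H0): p = 1.000000.
Step 5: alpha = 0.1. fail to reject H0.

tau_b = -0.0667 (C=7, D=8), p = 1.000000, fail to reject H0.


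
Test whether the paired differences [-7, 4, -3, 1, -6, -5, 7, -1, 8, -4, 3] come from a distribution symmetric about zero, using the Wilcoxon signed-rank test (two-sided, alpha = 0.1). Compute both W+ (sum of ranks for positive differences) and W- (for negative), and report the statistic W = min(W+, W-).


Step 1: Drop any zero differences (none here) and take |d_i|.
|d| = [7, 4, 3, 1, 6, 5, 7, 1, 8, 4, 3]
Step 2: Midrank |d_i| (ties get averaged ranks).
ranks: |7|->9.5, |4|->5.5, |3|->3.5, |1|->1.5, |6|->8, |5|->7, |7|->9.5, |1|->1.5, |8|->11, |4|->5.5, |3|->3.5
Step 3: Attach original signs; sum ranks with positive sign and with negative sign.
W+ = 5.5 + 1.5 + 9.5 + 11 + 3.5 = 31
W- = 9.5 + 3.5 + 8 + 7 + 1.5 + 5.5 = 35
(Check: W+ + W- = 66 should equal n(n+1)/2 = 66.)
Step 4: Test statistic W = min(W+, W-) = 31.
Step 5: Ties in |d|, so use the tie-corrected normal approximation.
        E[W] = n(n+1)/4 = 11*12/4 = 33.
        Tie groups: |d|=1 (t=2), |d|=3 (t=2), |d|=4 (t=2), |d|=7 (t=2); sum(t^3 - t) = 24.
        Var[W] = n(n+1)(2n+1)/24 - sum(t^3-t)/48 = 3036/24 - 24/48 = 126.
        z = (W - E[W]) / sqrt(Var[W]) = (31 - 33) / 11.2250 = -0.1782.
        Two-sided p = 2*Phi(z) = 0.858586.
Step 6: alpha = 0.1. fail to reject H0.

W+ = 31, W- = 35, W = min = 31, p = 0.858586, fail to reject H0.


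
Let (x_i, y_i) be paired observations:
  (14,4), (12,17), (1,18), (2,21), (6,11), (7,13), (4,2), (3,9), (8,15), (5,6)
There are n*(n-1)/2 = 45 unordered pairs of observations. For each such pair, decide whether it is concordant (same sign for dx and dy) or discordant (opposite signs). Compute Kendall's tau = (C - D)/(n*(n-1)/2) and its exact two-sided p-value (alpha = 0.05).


Step 1: Enumerate the 45 unordered pairs (i,j) with i<j and classify each by sign(x_j-x_i) * sign(y_j-y_i).
  (1,2):dx=-2,dy=+13->D; (1,3):dx=-13,dy=+14->D; (1,4):dx=-12,dy=+17->D; (1,5):dx=-8,dy=+7->D
  (1,6):dx=-7,dy=+9->D; (1,7):dx=-10,dy=-2->C; (1,8):dx=-11,dy=+5->D; (1,9):dx=-6,dy=+11->D
  (1,10):dx=-9,dy=+2->D; (2,3):dx=-11,dy=+1->D; (2,4):dx=-10,dy=+4->D; (2,5):dx=-6,dy=-6->C
  (2,6):dx=-5,dy=-4->C; (2,7):dx=-8,dy=-15->C; (2,8):dx=-9,dy=-8->C; (2,9):dx=-4,dy=-2->C
  (2,10):dx=-7,dy=-11->C; (3,4):dx=+1,dy=+3->C; (3,5):dx=+5,dy=-7->D; (3,6):dx=+6,dy=-5->D
  (3,7):dx=+3,dy=-16->D; (3,8):dx=+2,dy=-9->D; (3,9):dx=+7,dy=-3->D; (3,10):dx=+4,dy=-12->D
  (4,5):dx=+4,dy=-10->D; (4,6):dx=+5,dy=-8->D; (4,7):dx=+2,dy=-19->D; (4,8):dx=+1,dy=-12->D
  (4,9):dx=+6,dy=-6->D; (4,10):dx=+3,dy=-15->D; (5,6):dx=+1,dy=+2->C; (5,7):dx=-2,dy=-9->C
  (5,8):dx=-3,dy=-2->C; (5,9):dx=+2,dy=+4->C; (5,10):dx=-1,dy=-5->C; (6,7):dx=-3,dy=-11->C
  (6,8):dx=-4,dy=-4->C; (6,9):dx=+1,dy=+2->C; (6,10):dx=-2,dy=-7->C; (7,8):dx=-1,dy=+7->D
  (7,9):dx=+4,dy=+13->C; (7,10):dx=+1,dy=+4->C; (8,9):dx=+5,dy=+6->C; (8,10):dx=+2,dy=-3->D
  (9,10):dx=-3,dy=-9->C
Step 2: C = 21, D = 24, total pairs = 45.
Step 3: tau = (C - D)/(n(n-1)/2) = (21 - 24)/45 = -0.066667.
Step 4: Exact two-sided p-value (enumerate n! = 3628800 permutations of y under H0): p = 0.861801.
Step 5: alpha = 0.05. fail to reject H0.

tau_b = -0.0667 (C=21, D=24), p = 0.861801, fail to reject H0.


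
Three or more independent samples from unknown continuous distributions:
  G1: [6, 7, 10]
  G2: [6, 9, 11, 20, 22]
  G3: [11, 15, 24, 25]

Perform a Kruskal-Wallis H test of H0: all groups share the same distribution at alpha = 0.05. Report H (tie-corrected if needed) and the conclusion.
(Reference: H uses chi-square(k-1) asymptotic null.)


Step 1: Combine all N = 12 observations and assign midranks.
sorted (value, group, rank): (6,G1,1.5), (6,G2,1.5), (7,G1,3), (9,G2,4), (10,G1,5), (11,G2,6.5), (11,G3,6.5), (15,G3,8), (20,G2,9), (22,G2,10), (24,G3,11), (25,G3,12)
Step 2: Sum ranks within each group.
R_1 = 9.5 (n_1 = 3)
R_2 = 31 (n_2 = 5)
R_3 = 37.5 (n_3 = 4)
Step 3: H = 12/(N(N+1)) * sum(R_i^2/n_i) - 3(N+1)
     = 12/(12*13) * (9.5^2/3 + 31^2/5 + 37.5^2/4) - 3*13
     = 0.076923 * 573.846 - 39
     = 5.141987.
Step 4: Ties present; correction factor C = 1 - 12/(12^3 - 12) = 0.993007. Corrected H = 5.141987 / 0.993007 = 5.178198.
Step 5: Under H0, H ~ chi^2(2); p-value = 0.075088.
Step 6: alpha = 0.05. fail to reject H0.

H = 5.1782, df = 2, p = 0.075088, fail to reject H0.


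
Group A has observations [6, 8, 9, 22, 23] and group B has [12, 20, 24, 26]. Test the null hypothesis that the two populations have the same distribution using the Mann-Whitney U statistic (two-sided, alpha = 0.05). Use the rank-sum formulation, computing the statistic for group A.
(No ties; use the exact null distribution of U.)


Step 1: Combine and sort all 9 observations; assign midranks.
sorted (value, group): (6,X), (8,X), (9,X), (12,Y), (20,Y), (22,X), (23,X), (24,Y), (26,Y)
ranks: 6->1, 8->2, 9->3, 12->4, 20->5, 22->6, 23->7, 24->8, 26->9
Step 2: Rank sum for X: R1 = 1 + 2 + 3 + 6 + 7 = 19.
Step 3: U_X = R1 - n1(n1+1)/2 = 19 - 5*6/2 = 19 - 15 = 4.
       U_Y = n1*n2 - U_X = 20 - 4 = 16.
Step 4: No ties, so the exact null distribution of U (based on enumerating the C(9,5) = 126 equally likely rank assignments) gives the two-sided p-value.
Step 5: p-value = 0.190476; compare to alpha = 0.05. fail to reject H0.

U_X = 4, p = 0.190476, fail to reject H0 at alpha = 0.05.
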